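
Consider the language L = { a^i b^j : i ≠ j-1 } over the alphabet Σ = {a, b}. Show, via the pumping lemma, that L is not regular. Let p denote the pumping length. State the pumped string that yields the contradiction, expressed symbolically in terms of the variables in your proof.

a^{p+p!} b^{p+p!+1}

Toward a contradiction, assume L is regular with pumping length p.
Choose w = a^p b^{p+p!+1}. Since p ≠ (p+p!+1)-1 = p+p!, w ∈ L; and |w| ≥ p.
By the pumping lemma, w = xyz with |xy| ≤ p and |y| > 0.
The first p characters of w are a's, so xy (and hence y) consists only of a's. Write y = a^k, 1 ≤ k ≤ p.
Since 1 ≤ k ≤ p, k divides p!; set t = 1 + p!/k. Then xy^t z has p + (p!/k)·k = p + p! copies of a. Now the a-count is p+p! and (b-count)-1 = (p+p!+1)-1 = p+p!, so i ≠ j-1 fails. So xy^t z = a^{p+p!} b^{p+p!+1} ∉ L.
This contradicts the pumping lemma, so L is not regular.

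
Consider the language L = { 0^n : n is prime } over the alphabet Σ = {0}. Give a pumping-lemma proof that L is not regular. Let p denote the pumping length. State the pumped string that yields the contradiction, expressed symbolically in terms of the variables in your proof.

Suppose for contradiction that L is regular, and let p be the pumping length.
Let q be a prime with q ≥ p+2 (infinitely many primes exist), and take w = 0^q ∈ L with |w| = q ≥ p.
Write w = xyz as guaranteed by the lemma, with |xy| ≤ p and |y| > 0.
Then y = 0^k for some k with 1 ≤ k ≤ p.
Since 1 ≤ k ≤ p, |xz| = q-k. Pump with i = q+1: |xy^{q+1}z| = (q-k)+(q+1)k = q+qk = q(1+k), which is composite (both factors ≥ 2). So xy^{q+1}z = 0^{q(1+k)} ∉ L.
This is a contradiction; hence L is not regular.

0^{q(1+k)}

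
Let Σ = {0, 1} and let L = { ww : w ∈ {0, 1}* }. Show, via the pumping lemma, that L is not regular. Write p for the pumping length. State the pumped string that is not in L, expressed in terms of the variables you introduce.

Toward a contradiction, assume L is regular with pumping length p.
Take w = 0^p 1^p 0^p 1^p = uu where u = 0^p1^p; then w ∈ L and |w| = 4p ≥ p.
The pumping lemma gives a decomposition w = xyz where |xy| ≤ p and y is nonempty.
Since the first p symbols of w are all 0's and |xy| ≤ p, y lies entirely in the leading 0-block: y = 0^k for some k with 1 ≤ k ≤ p.
Pump with i = 2: xy^2z = 0^{p+k} 1^p 0^p 1^p, of length 4p+k. Suppose this equals vv. The string starts with 0 and ends with 1, so v does too; thus the boundary between the two copies of v is a 1→0 transition. There is exactly one such transition, at position 2p+k, so |v| = 2p+k and |vv| = 4p+2k ≠ 4p+k since k ≥ 1. So xy^2z ∉ L.
Contradiction. Therefore L is not regular.

0^{p+k} 1^p 0^p 1^p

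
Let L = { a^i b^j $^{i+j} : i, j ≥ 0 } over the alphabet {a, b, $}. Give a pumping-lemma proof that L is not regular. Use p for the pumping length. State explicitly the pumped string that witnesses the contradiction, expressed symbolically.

a^{p+k} b^p $^{2p}

Assume L is regular. Let p be the pumping length given by the pumping lemma.
Take w = a^p b^p $^{2p} ∈ L (with i=j=p, i+j=2p), |w| = 4p ≥ p.
By the pumping lemma, w = xyz with |xy| ≤ p and y is nonempty.
Because |xy| ≤ p and w begins with p copies of a, we have y = a^k with 1 ≤ k ≤ p.
Consider xy^2z = a^{p+k} b^p $^{2p}. Now the a- and b-counts sum to 2p+k, but the $-count is 2p ≠ 2p+k. So xy^2z ∉ L.
Contradiction. Therefore L is not regular.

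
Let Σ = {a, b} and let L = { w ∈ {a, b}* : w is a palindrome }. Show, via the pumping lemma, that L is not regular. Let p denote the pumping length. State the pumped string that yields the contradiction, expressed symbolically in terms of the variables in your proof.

Assume L is regular. Let p be the pumping length given by the pumping lemma.
Take w = a^p b a^p, a palindrome of length 2p+1 ≥ p.
The pumping lemma gives a decomposition w = xyz where |xy| ≤ p and y is nonempty.
Because |xy| ≤ p and w begins with p copies of a, we have y = a^k with 1 ≤ k ≤ p.
Pump with i = 2: xy^2z = a^{p+k} b a^p. Its reverse is a^p b a^{p+k}, which differs from xy^2z since k ≥ 1. So xy^2z is not a palindrome and xy^2z ∉ L.
Contradiction. Therefore L is not regular.

a^{p+k} b a^p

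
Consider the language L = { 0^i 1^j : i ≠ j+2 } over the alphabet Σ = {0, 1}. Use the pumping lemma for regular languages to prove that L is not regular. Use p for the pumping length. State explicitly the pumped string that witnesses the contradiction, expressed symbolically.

Assume L is regular; let p be its pumping constant.
Choose w = 0^p 1^{p+p!-2}. Since p ≠ (p+p!-2)+2 = p+p!, w ∈ L; and |w| ≥ p.
Write w = xyz as guaranteed by the lemma, with |xy| ≤ p and |y| ≥ 1.
Since the first p symbols of w are all 0's and |xy| ≤ p, y lies entirely in the leading 0-block: y = 0^k for some k with 1 ≤ k ≤ p.
Since 1 ≤ k ≤ p, k divides p!; set t = 1 + p!/k. Then xy^t z has p + (p!/k)·k = p + p! copies of 0. Now the 0-count is p+p! and (1-count)+2 = (p+p!-2)+2 = p+p!, so i ≠ j+2 fails. So xy^t z = 0^{p+p!} 1^{p+p!-2} ∉ L.
This is a contradiction; hence L is not regular.

0^{p+p!} 1^{p+p!-2}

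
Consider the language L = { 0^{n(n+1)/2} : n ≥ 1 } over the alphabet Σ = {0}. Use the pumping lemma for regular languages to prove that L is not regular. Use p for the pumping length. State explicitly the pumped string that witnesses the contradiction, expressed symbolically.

Assume L is regular. Let p be the pumping length given by the pumping lemma.
Take w = 0^{p(p+1)/2} ∈ L with |w| = p(p+1)/2 ≥ p.
By the pumping lemma, w = xyz with |xy| ≤ p and |y| > 0.
Then y = 0^k for some k with 1 ≤ k ≤ p.
Pump with i = 2: xy^2z = 0^{p(p+1)/2+k}. Since 1 ≤ k ≤ p, p(p+1)/2 < p(p+1)/2+k ≤ p(p+1)/2+p < (p+1)(p+2)/2, so p(p+1)/2+k is strictly between consecutive triangular numbers. So xy^2z ∉ L.
This is a contradiction; hence L is not regular.

0^{p(p+1)/2+k}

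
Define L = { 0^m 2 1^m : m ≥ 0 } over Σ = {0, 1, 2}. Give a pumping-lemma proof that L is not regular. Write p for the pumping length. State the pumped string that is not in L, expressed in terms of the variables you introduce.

0^{p+k} 2 1^p

Suppose for contradiction that L is regular, and let p be the pumping length.
Take w = 0^p 2 1^p ∈ L with |w| = 2p+1 ≥ p.
The pumping lemma gives a decomposition w = xyz where |xy| ≤ p and |y| > 0.
Since the first p symbols of w are all 0's and |xy| ≤ p, y lies entirely in the leading 0-block: y = 0^k for some k with 1 ≤ k ≤ p.
Pump with i = 2: xy^2z = 0^{p+k} 2 1^p, which would require p+k = p. But k ≥ 1, so xy^2z ∉ L.
This is a contradiction; hence L is not regular.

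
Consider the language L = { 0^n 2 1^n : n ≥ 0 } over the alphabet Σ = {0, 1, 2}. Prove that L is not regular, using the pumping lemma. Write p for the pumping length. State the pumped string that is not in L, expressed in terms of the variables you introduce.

Toward a contradiction, assume L is regular with pumping length p.
Take w = 0^p 2 1^p ∈ L with |w| = 2p+1 ≥ p.
The pumping lemma gives a decomposition w = xyz where |xy| ≤ p and |y| ≥ 1.
Since the first p symbols of w are all 0's and |xy| ≤ p, y lies entirely in the leading 0-block: y = 0^k for some k with 1 ≤ k ≤ p.
Pump with i = 2: xy^2z = 0^{p+k} 2 1^p, which would require p+k = p. But k ≥ 1, so xy^2z ∉ L.
Contradiction. Therefore L is not regular.

0^{p+k} 2 1^p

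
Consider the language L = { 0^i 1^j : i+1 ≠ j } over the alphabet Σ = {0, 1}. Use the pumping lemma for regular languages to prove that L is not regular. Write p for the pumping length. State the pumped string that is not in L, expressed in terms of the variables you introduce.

0^{p+p!} 1^{p+p!+1}

Assume L is regular. Let p be the pumping length given by the pumping lemma.
Choose w = 0^p 1^{p+p!+1}. Since p ≠ (p+p!+1)-1 = p+p!, w ∈ L; and |w| ≥ p.
By the pumping lemma, w = xyz with |xy| ≤ p and |y| > 0.
Because |xy| ≤ p and w begins with p copies of 0, we have y = 0^k with 1 ≤ k ≤ p.
Since 1 ≤ k ≤ p, k divides p!; set t = 1 + p!/k. Then xy^t z has p + (p!/k)·k = p + p! copies of 0. Now the 0-count is p+p! and (1-count)-1 = (p+p!+1)-1 = p+p!, so i+1 ≠ j fails. So xy^t z = 0^{p+p!} 1^{p+p!+1} ∉ L.
Contradiction. Therefore L is not regular.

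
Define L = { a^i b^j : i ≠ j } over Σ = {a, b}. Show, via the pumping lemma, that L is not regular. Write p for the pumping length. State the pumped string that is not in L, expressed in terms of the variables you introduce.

Assume L is regular; let p be its pumping constant.
Choose w = a^p b^{p+p!}. Since p ≠ p+p!, w ∈ L; and |w| ≥ p.
Write w = xyz as guaranteed by the lemma, with |xy| ≤ p and y is nonempty.
The first p characters of w are a's, so xy (and hence y) consists only of a's. Write y = a^k, 1 ≤ k ≤ p.
Since 1 ≤ k ≤ p, k divides p!; set t = 1 + p!/k. Then xy^t z has p + (p!/k)·k = p + p! copies of a. Now the a-count equals the b-count, so i ≠ j fails. So xy^t z = a^{p+p!} b^{p+p!} ∉ L.
Contradiction. Therefore L is not regular.

a^{p+p!} b^{p+p!}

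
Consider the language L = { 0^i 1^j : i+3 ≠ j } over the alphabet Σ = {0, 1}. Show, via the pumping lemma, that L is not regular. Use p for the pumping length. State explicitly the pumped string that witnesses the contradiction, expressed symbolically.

Suppose for contradiction that L is regular, and let p be the pumping length.
Choose w = 0^p 1^{p+p!+3}. Since p ≠ (p+p!+3)-3 = p+p!, w ∈ L; and |w| ≥ p.
The pumping lemma gives a decomposition w = xyz where |xy| ≤ p and |y| > 0.
Since the first p symbols of w are all 0's and |xy| ≤ p, y lies entirely in the leading 0-block: y = 0^k for some k with 1 ≤ k ≤ p.
Since 1 ≤ k ≤ p, k divides p!; set t = 1 + p!/k. Then xy^t z has p + (p!/k)·k = p + p! copies of 0. Now the 0-count is p+p! and (1-count)-3 = (p+p!+3)-3 = p+p!, so i+3 ≠ j fails. So xy^t z = 0^{p+p!} 1^{p+p!+3} ∉ L.
This is a contradiction; hence L is not regular.

0^{p+p!} 1^{p+p!+3}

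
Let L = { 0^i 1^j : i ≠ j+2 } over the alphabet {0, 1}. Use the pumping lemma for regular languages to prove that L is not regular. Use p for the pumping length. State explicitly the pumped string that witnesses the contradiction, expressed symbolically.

0^{p+p!} 1^{p+p!-2}

Suppose for contradiction that L is regular, and let p be the pumping length.
Choose w = 0^p 1^{p+p!-2}. Since p ≠ (p+p!-2)+2 = p+p!, w ∈ L; and |w| ≥ p.
The pumping lemma gives a decomposition w = xyz where |xy| ≤ p and |y| > 0.
Because |xy| ≤ p and w begins with p copies of 0, we have y = 0^k with 1 ≤ k ≤ p.
Since 1 ≤ k ≤ p, k divides p!; set t = 1 + p!/k. Then xy^t z has p + (p!/k)·k = p + p! copies of 0. Now the 0-count is p+p! and (1-count)+2 = (p+p!-2)+2 = p+p!, so i ≠ j+2 fails. So xy^t z = 0^{p+p!} 1^{p+p!-2} ∉ L.
This is a contradiction; hence L is not regular.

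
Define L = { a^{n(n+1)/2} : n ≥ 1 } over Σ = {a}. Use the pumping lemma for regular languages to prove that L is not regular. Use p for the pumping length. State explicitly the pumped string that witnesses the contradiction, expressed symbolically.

a^{p(p+1)/2+k}

Toward a contradiction, assume L is regular with pumping length p.
Take w = a^{p(p+1)/2} ∈ L with |w| = p(p+1)/2 ≥ p.
The pumping lemma gives a decomposition w = xyz where |xy| ≤ p and y is nonempty.
Then y = a^k for some k with 1 ≤ k ≤ p.
Pump with i = 2: xy^2z = a^{p(p+1)/2+k}. Since 1 ≤ k ≤ p, p(p+1)/2 < p(p+1)/2+k ≤ p(p+1)/2+p < (p+1)(p+2)/2, so p(p+1)/2+k is strictly between consecutive triangular numbers. So xy^2z ∉ L.
Contradiction. Therefore L is not regular.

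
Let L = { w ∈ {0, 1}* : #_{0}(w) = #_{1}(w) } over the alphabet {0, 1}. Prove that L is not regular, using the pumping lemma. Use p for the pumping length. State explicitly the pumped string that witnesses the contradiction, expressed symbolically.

0^{p+k} 1^p

Assume L is regular. Let p be the pumping length given by the pumping lemma.
Choose w = 0^p 1^p ∈ L with |w| = 2p ≥ p.
The pumping lemma gives a decomposition w = xyz where |xy| ≤ p and y is nonempty.
Because |xy| ≤ p and w begins with p copies of 0, we have y = 0^k with 1 ≤ k ≤ p.
Pump with i = 2: xy^2z = 0^{p+k} 1^p has p+k occurrences of 0 but only p of 1. Since k ≥ 1 the counts differ, so xy^2z ∉ L.
This contradicts the pumping lemma, so L is not regular.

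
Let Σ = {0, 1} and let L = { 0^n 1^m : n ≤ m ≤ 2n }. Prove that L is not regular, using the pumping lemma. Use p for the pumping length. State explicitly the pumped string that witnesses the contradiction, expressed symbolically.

Toward a contradiction, assume L is regular with pumping length p.
Take w = 0^p 1^p ∈ L (since p ≤ p ≤ 2p), with |w| = 2p ≥ p.
The pumping lemma gives a decomposition w = xyz where |xy| ≤ p and |y| ≥ 1.
Since the first p symbols of w are all 0's and |xy| ≤ p, y lies entirely in the leading 0-block: y = 0^k for some k with 1 ≤ k ≤ p.
Pump with i = 2: xy^2z = 0^{p+k} 1^p. Now n = p+k > p = m, so the condition n ≤ m fails. Thus xy^2z ∉ L.
This contradicts the pumping lemma, so L is not regular.

0^{p+k} 1^p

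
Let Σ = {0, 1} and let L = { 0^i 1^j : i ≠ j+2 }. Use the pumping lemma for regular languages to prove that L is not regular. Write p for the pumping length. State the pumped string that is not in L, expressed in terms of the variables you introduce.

Toward a contradiction, assume L is regular with pumping length p.
Choose w = 0^p 1^{p+p!-2}. Since p ≠ (p+p!-2)+2 = p+p!, w ∈ L; and |w| ≥ p.
Write w = xyz as guaranteed by the lemma, with |xy| ≤ p and |y| ≥ 1.
The first p characters of w are 0's, so xy (and hence y) consists only of 0's. Write y = 0^k, 1 ≤ k ≤ p.
Since 1 ≤ k ≤ p, k divides p!; set t = 1 + p!/k. Then xy^t z has p + (p!/k)·k = p + p! copies of 0. Now the 0-count is p+p! and (1-count)+2 = (p+p!-2)+2 = p+p!, so i ≠ j+2 fails. So xy^t z = 0^{p+p!} 1^{p+p!-2} ∉ L.
Contradiction. Therefore L is not regular.

0^{p+p!} 1^{p+p!-2}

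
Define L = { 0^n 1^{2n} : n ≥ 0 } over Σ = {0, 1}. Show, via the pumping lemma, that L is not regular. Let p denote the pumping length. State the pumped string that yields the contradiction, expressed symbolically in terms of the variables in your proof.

Toward a contradiction, assume L is regular with pumping length p.
Take w = 0^p 1^{2p}. Then w ∈ L and |w| = 3p ≥ p.
By the pumping lemma, w = xyz with |xy| ≤ p and y is nonempty.
The first p characters of w are 0's, so xy (and hence y) consists only of 0's. Write y = 0^k, 1 ≤ k ≤ p.
Pump with i = 2: xy^2z = 0^{p+k} 1^{2p}. For this to lie in L we would need 2p = 2(p+k), which forces k = 0. But k ≥ 1, so xy^2z ∉ L.
This is a contradiction; hence L is not regular.

0^{p+k} 1^{2p}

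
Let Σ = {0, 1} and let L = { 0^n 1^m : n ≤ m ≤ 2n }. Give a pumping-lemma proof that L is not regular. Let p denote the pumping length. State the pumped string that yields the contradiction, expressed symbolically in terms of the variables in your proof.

Suppose for contradiction that L is regular, and let p be the pumping length.
Take w = 0^p 1^p ∈ L (since p ≤ p ≤ 2p), with |w| = 2p ≥ p.
Write w = xyz as guaranteed by the lemma, with |xy| ≤ p and |y| > 0.
The first p characters of w are 0's, so xy (and hence y) consists only of 0's. Write y = 0^k, 1 ≤ k ≤ p.
Pump with i = 2: xy^2z = 0^{p+k} 1^p. Now n = p+k > p = m, so the condition n ≤ m fails. Thus xy^2z ∉ L.
Contradiction. Therefore L is not regular.

0^{p+k} 1^p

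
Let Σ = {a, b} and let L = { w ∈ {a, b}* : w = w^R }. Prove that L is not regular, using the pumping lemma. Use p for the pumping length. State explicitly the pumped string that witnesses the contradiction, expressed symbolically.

Assume L is regular; let p be its pumping constant.
Take w = a^p b a^p, a palindrome of length 2p+1 ≥ p.
The pumping lemma gives a decomposition w = xyz where |xy| ≤ p and |y| > 0.
Since the first p symbols of w are all a's and |xy| ≤ p, y lies entirely in the leading a-block: y = a^k for some k with 1 ≤ k ≤ p.
Pump with i = 2: xy^2z = a^{p+k} b a^p. Its reverse is a^p b a^{p+k}, which differs from xy^2z since k ≥ 1. So xy^2z is not a palindrome and xy^2z ∉ L.
This contradicts the pumping lemma, so L is not regular.

a^{p+k} b a^p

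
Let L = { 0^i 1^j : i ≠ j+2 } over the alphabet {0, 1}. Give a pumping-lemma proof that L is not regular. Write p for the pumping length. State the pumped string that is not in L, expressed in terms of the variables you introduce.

Assume L is regular. Let p be the pumping length given by the pumping lemma.
Choose w = 0^p 1^{p+p!-2}. Since p ≠ (p+p!-2)+2 = p+p!, w ∈ L; and |w| ≥ p.
By the pumping lemma, w = xyz with |xy| ≤ p and y is nonempty.
Since the first p symbols of w are all 0's and |xy| ≤ p, y lies entirely in the leading 0-block: y = 0^k for some k with 1 ≤ k ≤ p.
Since 1 ≤ k ≤ p, k divides p!; set t = 1 + p!/k. Then xy^t z has p + (p!/k)·k = p + p! copies of 0. Now the 0-count is p+p! and (1-count)+2 = (p+p!-2)+2 = p+p!, so i ≠ j+2 fails. So xy^t z = 0^{p+p!} 1^{p+p!-2} ∉ L.
This contradicts the pumping lemma, so L is not regular.

0^{p+p!} 1^{p+p!-2}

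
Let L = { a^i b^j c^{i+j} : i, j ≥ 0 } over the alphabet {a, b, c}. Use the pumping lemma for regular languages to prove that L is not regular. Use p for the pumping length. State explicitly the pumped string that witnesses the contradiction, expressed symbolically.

Suppose for contradiction that L is regular, and let p be the pumping length.
Take w = a^p b^p c^{2p} ∈ L (with i=j=p, i+j=2p), |w| = 4p ≥ p.
By the pumping lemma, w = xyz with |xy| ≤ p and y is nonempty.
Since the first p symbols of w are all a's and |xy| ≤ p, y lies entirely in the leading a-block: y = a^k for some k with 1 ≤ k ≤ p.
Consider xy^2z = a^{p+k} b^p c^{2p}. Now the a- and b-counts sum to 2p+k, but the c-count is 2p ≠ 2p+k. So xy^2z ∉ L.
This contradicts the pumping lemma, so L is not regular.

a^{p+k} b^p c^{2p}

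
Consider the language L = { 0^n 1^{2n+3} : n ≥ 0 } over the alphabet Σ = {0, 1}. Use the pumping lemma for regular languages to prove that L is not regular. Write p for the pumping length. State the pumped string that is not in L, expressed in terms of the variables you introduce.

0^{p+k} 1^{2p+3}

Assume L is regular. Let p be the pumping length given by the pumping lemma.
Take w = 0^p 1^{2p+3}. Then w ∈ L and |w| = 3p+3 ≥ p.
The pumping lemma gives a decomposition w = xyz where |xy| ≤ p and |y| > 0.
Because |xy| ≤ p and w begins with p copies of 0, we have y = 0^k with 1 ≤ k ≤ p.
Pump with i = 2: xy^2z = 0^{p+k} 1^{2p+3}. For this to lie in L we would need 2p+3 = 2(p+k)+3, which forces k = 0. But k ≥ 1, so xy^2z ∉ L.
This contradicts the pumping lemma, so L is not regular.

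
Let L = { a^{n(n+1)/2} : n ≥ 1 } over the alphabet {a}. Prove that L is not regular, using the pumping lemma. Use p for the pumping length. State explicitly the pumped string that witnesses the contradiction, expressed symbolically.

a^{p(p+1)/2+k}

Assume L is regular. Let p be the pumping length given by the pumping lemma.
Take w = a^{p(p+1)/2} ∈ L with |w| = p(p+1)/2 ≥ p.
By the pumping lemma, w = xyz with |xy| ≤ p and |y| ≥ 1.
Then y = a^k for some k with 1 ≤ k ≤ p.
Pump with i = 2: xy^2z = a^{p(p+1)/2+k}. Since 1 ≤ k ≤ p, p(p+1)/2 < p(p+1)/2+k ≤ p(p+1)/2+p < (p+1)(p+2)/2, so p(p+1)/2+k is strictly between consecutive triangular numbers. So xy^2z ∉ L.
This contradicts the pumping lemma, so L is not regular.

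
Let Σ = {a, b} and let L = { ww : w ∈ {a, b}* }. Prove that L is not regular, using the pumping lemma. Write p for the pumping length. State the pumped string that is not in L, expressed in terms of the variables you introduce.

Assume L is regular; let p be its pumping constant.
Take w = a^p b^p a^p b^p = uu where u = a^pb^p; then w ∈ L and |w| = 4p ≥ p.
By the pumping lemma, w = xyz with |xy| ≤ p and |y| ≥ 1.
Since the first p symbols of w are all a's and |xy| ≤ p, y lies entirely in the leading a-block: y = a^k for some k with 1 ≤ k ≤ p.
Pump with i = 2: xy^2z = a^{p+k} b^p a^p b^p, of length 4p+k. Suppose this equals vv. The string starts with a and ends with b, so v does too; thus the boundary between the two copies of v is a b→a transition. There is exactly one such transition, at position 2p+k, so |v| = 2p+k and |vv| = 4p+2k ≠ 4p+k since k ≥ 1. So xy^2z ∉ L.
Contradiction. Therefore L is not regular.

a^{p+k} b^p a^p b^p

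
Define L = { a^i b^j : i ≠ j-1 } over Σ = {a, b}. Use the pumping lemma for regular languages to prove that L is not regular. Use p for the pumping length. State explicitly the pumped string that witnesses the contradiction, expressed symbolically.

a^{p+p!} b^{p+p!+1}

Assume L is regular; let p be its pumping constant.
Choose w = a^p b^{p+p!+1}. Since p ≠ (p+p!+1)-1 = p+p!, w ∈ L; and |w| ≥ p.
The pumping lemma gives a decomposition w = xyz where |xy| ≤ p and |y| ≥ 1.
The first p characters of w are a's, so xy (and hence y) consists only of a's. Write y = a^k, 1 ≤ k ≤ p.
Since 1 ≤ k ≤ p, k divides p!; set t = 1 + p!/k. Then xy^t z has p + (p!/k)·k = p + p! copies of a. Now the a-count is p+p! and (b-count)-1 = (p+p!+1)-1 = p+p!, so i ≠ j-1 fails. So xy^t z = a^{p+p!} b^{p+p!+1} ∉ L.
This is a contradiction; hence L is not regular.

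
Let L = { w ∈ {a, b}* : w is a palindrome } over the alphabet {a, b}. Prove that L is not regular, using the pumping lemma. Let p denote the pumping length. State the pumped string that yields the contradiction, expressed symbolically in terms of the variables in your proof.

a^{p+k} b a^p

Suppose for contradiction that L is regular, and let p be the pumping length.
Take w = a^p b a^p, a palindrome of length 2p+1 ≥ p.
Write w = xyz as guaranteed by the lemma, with |xy| ≤ p and y is nonempty.
Since the first p symbols of w are all a's and |xy| ≤ p, y lies entirely in the leading a-block: y = a^k for some k with 1 ≤ k ≤ p.
Pump with i = 2: xy^2z = a^{p+k} b a^p. Its reverse is a^p b a^{p+k}, which differs from xy^2z since k ≥ 1. So xy^2z is not a palindrome and xy^2z ∉ L.
This contradicts the pumping lemma, so L is not regular.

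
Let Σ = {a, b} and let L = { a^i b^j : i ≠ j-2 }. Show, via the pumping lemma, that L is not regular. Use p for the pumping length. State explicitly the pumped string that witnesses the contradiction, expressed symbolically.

Assume L is regular. Let p be the pumping length given by the pumping lemma.
Choose w = a^p b^{p+p!+2}. Since p ≠ (p+p!+2)-2 = p+p!, w ∈ L; and |w| ≥ p.
Write w = xyz as guaranteed by the lemma, with |xy| ≤ p and |y| > 0.
Because |xy| ≤ p and w begins with p copies of a, we have y = a^k with 1 ≤ k ≤ p.
Since 1 ≤ k ≤ p, k divides p!; set t = 1 + p!/k. Then xy^t z has p + (p!/k)·k = p + p! copies of a. Now the a-count is p+p! and (b-count)-2 = (p+p!+2)-2 = p+p!, so i ≠ j-2 fails. So xy^t z = a^{p+p!} b^{p+p!+2} ∉ L.
This is a contradiction; hence L is not regular.

a^{p+p!} b^{p+p!+2}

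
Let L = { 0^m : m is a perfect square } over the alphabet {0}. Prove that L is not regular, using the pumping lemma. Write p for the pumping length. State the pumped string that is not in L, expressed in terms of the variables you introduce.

0^{p²+k}

Assume L is regular. Let p be the pumping length given by the pumping lemma.
Take w = 0^{p²} ∈ L with |w| = p² ≥ p.
The pumping lemma gives a decomposition w = xyz where |xy| ≤ p and y is nonempty.
Then y = 0^k for some k with 1 ≤ k ≤ p.
Pump with i = 2: xy^2z = 0^{p²+k}. Since 1 ≤ k ≤ p, p² < p²+k ≤ p²+p < (p+1)², so p²+k lies strictly between consecutive squares and is not a perfect square. So xy^2z ∉ L.
Contradiction. Therefore L is not regular.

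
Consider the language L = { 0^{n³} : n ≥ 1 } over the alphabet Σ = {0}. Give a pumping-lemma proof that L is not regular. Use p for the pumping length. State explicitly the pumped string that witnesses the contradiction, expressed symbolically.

0^{p³+k}

Assume L is regular; let p be its pumping constant.
Take w = 0^{p³} ∈ L with |w| = p³ ≥ p.
The pumping lemma gives a decomposition w = xyz where |xy| ≤ p and |y| ≥ 1.
Then y = 0^k for some k with 1 ≤ k ≤ p.
Pump with i = 2: xy^2z = 0^{p³+k}. Since 1 ≤ k ≤ p, p³ < p³+k ≤ p³+p < p³+3p²+3p+1 = (p+1)³, so p³+k is not a perfect cube. So xy^2z ∉ L.
This is a contradiction; hence L is not regular.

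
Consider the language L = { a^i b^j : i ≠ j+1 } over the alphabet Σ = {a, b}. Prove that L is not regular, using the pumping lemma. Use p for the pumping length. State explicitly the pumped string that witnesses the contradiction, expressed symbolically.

a^{p+p!} b^{p+p!-1}

Assume L is regular. Let p be the pumping length given by the pumping lemma.
Choose w = a^p b^{p+p!-1}. Since p ≠ (p+p!-1)+1 = p+p!, w ∈ L; and |w| ≥ p.
The pumping lemma gives a decomposition w = xyz where |xy| ≤ p and y is nonempty.
The first p characters of w are a's, so xy (and hence y) consists only of a's. Write y = a^k, 1 ≤ k ≤ p.
Since 1 ≤ k ≤ p, k divides p!; set t = 1 + p!/k. Then xy^t z has p + (p!/k)·k = p + p! copies of a. Now the a-count is p+p! and (b-count)+1 = (p+p!-1)+1 = p+p!, so i ≠ j+1 fails. So xy^t z = a^{p+p!} b^{p+p!-1} ∉ L.
Contradiction. Therefore L is not regular.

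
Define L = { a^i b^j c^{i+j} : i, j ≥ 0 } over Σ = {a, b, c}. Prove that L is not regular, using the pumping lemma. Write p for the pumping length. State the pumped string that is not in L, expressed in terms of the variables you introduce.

a^{p+k} b^p c^{2p}

Assume L is regular; let p be its pumping constant.
Take w = a^p b^p c^{2p} ∈ L (with i=j=p, i+j=2p), |w| = 4p ≥ p.
Write w = xyz as guaranteed by the lemma, with |xy| ≤ p and |y| ≥ 1.
Because |xy| ≤ p and w begins with p copies of a, we have y = a^k with 1 ≤ k ≤ p.
Consider xy^2z = a^{p+k} b^p c^{2p}. Now the a- and b-counts sum to 2p+k, but the c-count is 2p ≠ 2p+k. So xy^2z ∉ L.
This is a contradiction; hence L is not regular.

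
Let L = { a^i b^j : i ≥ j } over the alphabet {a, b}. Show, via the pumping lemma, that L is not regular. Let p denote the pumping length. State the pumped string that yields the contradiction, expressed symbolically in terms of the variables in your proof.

a^{p-k} b^p

Assume L is regular; let p be its pumping constant.
Choose w = a^p b^p ∈ L, with |w| = 2p ≥ p.
The pumping lemma gives a decomposition w = xyz where |xy| ≤ p and y is nonempty.
The first p characters of w are a's, so xy (and hence y) consists only of a's. Write y = a^k, 1 ≤ k ≤ p.
Consider xy^0z = xz = a^{p-k} b^p. Since k ≥ 1, the a-count p-k is less than p, so i ≥ j fails; thus xz ∉ L.
This contradicts the pumping lemma, so L is not regular.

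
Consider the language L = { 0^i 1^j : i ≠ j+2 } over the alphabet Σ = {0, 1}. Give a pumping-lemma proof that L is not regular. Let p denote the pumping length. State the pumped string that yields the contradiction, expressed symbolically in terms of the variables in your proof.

0^{p+p!} 1^{p+p!-2}

Assume L is regular. Let p be the pumping length given by the pumping lemma.
Choose w = 0^p 1^{p+p!-2}. Since p ≠ (p+p!-2)+2 = p+p!, w ∈ L; and |w| ≥ p.
Write w = xyz as guaranteed by the lemma, with |xy| ≤ p and |y| > 0.
The first p characters of w are 0's, so xy (and hence y) consists only of 0's. Write y = 0^k, 1 ≤ k ≤ p.
Since 1 ≤ k ≤ p, k divides p!; set t = 1 + p!/k. Then xy^t z has p + (p!/k)·k = p + p! copies of 0. Now the 0-count is p+p! and (1-count)+2 = (p+p!-2)+2 = p+p!, so i ≠ j+2 fails. So xy^t z = 0^{p+p!} 1^{p+p!-2} ∉ L.
This contradicts the pumping lemma, so L is not regular.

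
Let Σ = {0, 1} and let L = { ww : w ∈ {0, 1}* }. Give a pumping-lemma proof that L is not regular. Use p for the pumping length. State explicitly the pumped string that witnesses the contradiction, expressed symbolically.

Assume L is regular. Let p be the pumping length given by the pumping lemma.
Take w = 0^p 1^p 0^p 1^p = uu where u = 0^p1^p; then w ∈ L and |w| = 4p ≥ p.
The pumping lemma gives a decomposition w = xyz where |xy| ≤ p and |y| > 0.
The first p characters of w are 0's, so xy (and hence y) consists only of 0's. Write y = 0^k, 1 ≤ k ≤ p.
Pump with i = 2: xy^2z = 0^{p+k} 1^p 0^p 1^p, of length 4p+k. Suppose this equals vv. The string starts with 0 and ends with 1, so v does too; thus the boundary between the two copies of v is a 1→0 transition. There is exactly one such transition, at position 2p+k, so |v| = 2p+k and |vv| = 4p+2k ≠ 4p+k since k ≥ 1. So xy^2z ∉ L.
This is a contradiction; hence L is not regular.

0^{p+k} 1^p 0^p 1^p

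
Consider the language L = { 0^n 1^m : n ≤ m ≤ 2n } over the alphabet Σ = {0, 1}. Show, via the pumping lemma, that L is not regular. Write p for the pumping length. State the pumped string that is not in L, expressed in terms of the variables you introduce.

Assume L is regular. Let p be the pumping length given by the pumping lemma.
Take w = 0^p 1^p ∈ L (since p ≤ p ≤ 2p), with |w| = 2p ≥ p.
By the pumping lemma, w = xyz with |xy| ≤ p and |y| ≥ 1.
The first p characters of w are 0's, so xy (and hence y) consists only of 0's. Write y = 0^k, 1 ≤ k ≤ p.
Pump with i = 2: xy^2z = 0^{p+k} 1^p. Now n = p+k > p = m, so the condition n ≤ m fails. Thus xy^2z ∉ L.
Contradiction. Therefore L is not regular.

0^{p+k} 1^p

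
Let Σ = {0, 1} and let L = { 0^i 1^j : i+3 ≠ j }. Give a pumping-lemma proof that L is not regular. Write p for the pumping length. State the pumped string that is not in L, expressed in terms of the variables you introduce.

0^{p+p!} 1^{p+p!+3}

Assume L is regular; let p be its pumping constant.
Choose w = 0^p 1^{p+p!+3}. Since p ≠ (p+p!+3)-3 = p+p!, w ∈ L; and |w| ≥ p.
By the pumping lemma, w = xyz with |xy| ≤ p and y is nonempty.
Since the first p symbols of w are all 0's and |xy| ≤ p, y lies entirely in the leading 0-block: y = 0^k for some k with 1 ≤ k ≤ p.
Since 1 ≤ k ≤ p, k divides p!; set t = 1 + p!/k. Then xy^t z has p + (p!/k)·k = p + p! copies of 0. Now the 0-count is p+p! and (1-count)-3 = (p+p!+3)-3 = p+p!, so i+3 ≠ j fails. So xy^t z = 0^{p+p!} 1^{p+p!+3} ∉ L.
Contradiction. Therefore L is not regular.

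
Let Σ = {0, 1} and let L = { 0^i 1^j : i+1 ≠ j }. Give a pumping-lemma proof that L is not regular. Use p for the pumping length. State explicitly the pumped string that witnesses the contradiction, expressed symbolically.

Suppose for contradiction that L is regular, and let p be the pumping length.
Choose w = 0^p 1^{p+p!+1}. Since p ≠ (p+p!+1)-1 = p+p!, w ∈ L; and |w| ≥ p.
By the pumping lemma, w = xyz with |xy| ≤ p and |y| ≥ 1.
Because |xy| ≤ p and w begins with p copies of 0, we have y = 0^k with 1 ≤ k ≤ p.
Since 1 ≤ k ≤ p, k divides p!; set t = 1 + p!/k. Then xy^t z has p + (p!/k)·k = p + p! copies of 0. Now the 0-count is p+p! and (1-count)-1 = (p+p!+1)-1 = p+p!, so i+1 ≠ j fails. So xy^t z = 0^{p+p!} 1^{p+p!+1} ∉ L.
This contradicts the pumping lemma, so L is not regular.

0^{p+p!} 1^{p+p!+1}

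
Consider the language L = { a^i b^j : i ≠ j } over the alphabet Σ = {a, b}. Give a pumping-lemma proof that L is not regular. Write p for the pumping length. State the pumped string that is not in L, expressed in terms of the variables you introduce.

a^{p+p!} b^{p+p!}

Toward a contradiction, assume L is regular with pumping length p.
Choose w = a^p b^{p+p!}. Since p ≠ p+p!, w ∈ L; and |w| ≥ p.
Write w = xyz as guaranteed by the lemma, with |xy| ≤ p and y is nonempty.
Since the first p symbols of w are all a's and |xy| ≤ p, y lies entirely in the leading a-block: y = a^k for some k with 1 ≤ k ≤ p.
Since 1 ≤ k ≤ p, k divides p!; set t = 1 + p!/k. Then xy^t z has p + (p!/k)·k = p + p! copies of a. Now the a-count equals the b-count, so i ≠ j fails. So xy^t z = a^{p+p!} b^{p+p!} ∉ L.
This contradicts the pumping lemma, so L is not regular.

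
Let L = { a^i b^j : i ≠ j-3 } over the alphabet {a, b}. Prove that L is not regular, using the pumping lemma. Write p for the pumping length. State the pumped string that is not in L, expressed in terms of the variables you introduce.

a^{p+p!} b^{p+p!+3}

Suppose for contradiction that L is regular, and let p be the pumping length.
Choose w = a^p b^{p+p!+3}. Since p ≠ (p+p!+3)-3 = p+p!, w ∈ L; and |w| ≥ p.
The pumping lemma gives a decomposition w = xyz where |xy| ≤ p and y is nonempty.
Since the first p symbols of w are all a's and |xy| ≤ p, y lies entirely in the leading a-block: y = a^k for some k with 1 ≤ k ≤ p.
Since 1 ≤ k ≤ p, k divides p!; set t = 1 + p!/k. Then xy^t z has p + (p!/k)·k = p + p! copies of a. Now the a-count is p+p! and (b-count)-3 = (p+p!+3)-3 = p+p!, so i ≠ j-3 fails. So xy^t z = a^{p+p!} b^{p+p!+3} ∉ L.
Contradiction. Therefore L is not regular.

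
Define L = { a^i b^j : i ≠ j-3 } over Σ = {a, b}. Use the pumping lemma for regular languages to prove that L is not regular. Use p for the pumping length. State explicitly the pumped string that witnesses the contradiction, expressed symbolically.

Toward a contradiction, assume L is regular with pumping length p.
Choose w = a^p b^{p+p!+3}. Since p ≠ (p+p!+3)-3 = p+p!, w ∈ L; and |w| ≥ p.
The pumping lemma gives a decomposition w = xyz where |xy| ≤ p and |y| > 0.
Because |xy| ≤ p and w begins with p copies of a, we have y = a^k with 1 ≤ k ≤ p.
Since 1 ≤ k ≤ p, k divides p!; set t = 1 + p!/k. Then xy^t z has p + (p!/k)·k = p + p! copies of a. Now the a-count is p+p! and (b-count)-3 = (p+p!+3)-3 = p+p!, so i ≠ j-3 fails. So xy^t z = a^{p+p!} b^{p+p!+3} ∉ L.
Contradiction. Therefore L is not regular.

a^{p+p!} b^{p+p!+3}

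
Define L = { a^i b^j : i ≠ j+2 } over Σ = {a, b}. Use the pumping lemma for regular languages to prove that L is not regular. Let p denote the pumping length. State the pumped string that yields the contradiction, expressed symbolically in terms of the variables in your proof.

Assume L is regular. Let p be the pumping length given by the pumping lemma.
Choose w = a^p b^{p+p!-2}. Since p ≠ (p+p!-2)+2 = p+p!, w ∈ L; and |w| ≥ p.
By the pumping lemma, w = xyz with |xy| ≤ p and |y| ≥ 1.
Since the first p symbols of w are all a's and |xy| ≤ p, y lies entirely in the leading a-block: y = a^k for some k with 1 ≤ k ≤ p.
Since 1 ≤ k ≤ p, k divides p!; set t = 1 + p!/k. Then xy^t z has p + (p!/k)·k = p + p! copies of a. Now the a-count is p+p! and (b-count)+2 = (p+p!-2)+2 = p+p!, so i ≠ j+2 fails. So xy^t z = a^{p+p!} b^{p+p!-2} ∉ L.
This is a contradiction; hence L is not regular.

a^{p+p!} b^{p+p!-2}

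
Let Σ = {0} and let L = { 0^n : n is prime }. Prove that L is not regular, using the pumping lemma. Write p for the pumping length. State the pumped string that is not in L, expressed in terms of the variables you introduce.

0^{q(1+k)}

Assume L is regular. Let p be the pumping length given by the pumping lemma.
Let q be a prime with q ≥ p+2 (infinitely many primes exist), and take w = 0^q ∈ L with |w| = q ≥ p.
Write w = xyz as guaranteed by the lemma, with |xy| ≤ p and |y| > 0.
Then y = 0^k for some k with 1 ≤ k ≤ p.
Since 1 ≤ k ≤ p, |xz| = q-k. Pump with i = q+1: |xy^{q+1}z| = (q-k)+(q+1)k = q+qk = q(1+k), which is composite (both factors ≥ 2). So xy^{q+1}z = 0^{q(1+k)} ∉ L.
Contradiction. Therefore L is not regular.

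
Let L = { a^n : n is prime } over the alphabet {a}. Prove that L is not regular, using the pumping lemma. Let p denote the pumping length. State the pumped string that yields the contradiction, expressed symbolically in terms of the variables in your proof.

Toward a contradiction, assume L is regular with pumping length p.
Let q be a prime with q ≥ p+2 (infinitely many primes exist), and take w = a^q ∈ L with |w| = q ≥ p.
Write w = xyz as guaranteed by the lemma, with |xy| ≤ p and |y| > 0.
Then y = a^k for some k with 1 ≤ k ≤ p.
Since 1 ≤ k ≤ p, |xz| = q-k. Pump with i = q+1: |xy^{q+1}z| = (q-k)+(q+1)k = q+qk = q(1+k), which is composite (both factors ≥ 2). So xy^{q+1}z = a^{q(1+k)} ∉ L.
This is a contradiction; hence L is not regular.

a^{q(1+k)}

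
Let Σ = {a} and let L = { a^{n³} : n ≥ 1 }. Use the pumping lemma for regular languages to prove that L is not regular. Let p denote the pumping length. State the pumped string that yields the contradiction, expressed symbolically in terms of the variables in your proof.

Assume L is regular; let p be its pumping constant.
Take w = a^{p³} ∈ L with |w| = p³ ≥ p.
The pumping lemma gives a decomposition w = xyz where |xy| ≤ p and |y| ≥ 1.
Then y = a^k for some k with 1 ≤ k ≤ p.
Pump with i = 2: xy^2z = a^{p³+k}. Since 1 ≤ k ≤ p, p³ < p³+k ≤ p³+p < p³+3p²+3p+1 = (p+1)³, so p³+k is not a perfect cube. So xy^2z ∉ L.
Contradiction. Therefore L is not regular.

a^{p³+k}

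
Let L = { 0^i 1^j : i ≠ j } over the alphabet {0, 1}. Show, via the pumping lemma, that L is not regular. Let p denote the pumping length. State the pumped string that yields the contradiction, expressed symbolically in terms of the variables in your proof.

Suppose for contradiction that L is regular, and let p be the pumping length.
Choose w = 0^p 1^{p+p!}. Since p ≠ p+p!, w ∈ L; and |w| ≥ p.
By the pumping lemma, w = xyz with |xy| ≤ p and |y| ≥ 1.
Since the first p symbols of w are all 0's and |xy| ≤ p, y lies entirely in the leading 0-block: y = 0^k for some k with 1 ≤ k ≤ p.
Since 1 ≤ k ≤ p, k divides p!; set t = 1 + p!/k. Then xy^t z has p + (p!/k)·k = p + p! copies of 0. Now the 0-count equals the 1-count, so i ≠ j fails. So xy^t z = 0^{p+p!} 1^{p+p!} ∉ L.
This contradicts the pumping lemma, so L is not regular.

0^{p+p!} 1^{p+p!}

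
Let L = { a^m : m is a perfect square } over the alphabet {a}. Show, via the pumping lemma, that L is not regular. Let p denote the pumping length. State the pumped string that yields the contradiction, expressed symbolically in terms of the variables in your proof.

Assume L is regular. Let p be the pumping length given by the pumping lemma.
Take w = a^{p²} ∈ L with |w| = p² ≥ p.
Write w = xyz as guaranteed by the lemma, with |xy| ≤ p and |y| ≥ 1.
Then y = a^k for some k with 1 ≤ k ≤ p.
Pump with i = 2: xy^2z = a^{p²+k}. Since 1 ≤ k ≤ p, p² < p²+k ≤ p²+p < (p+1)², so p²+k lies strictly between consecutive squares and is not a perfect square. So xy^2z ∉ L.
Contradiction. Therefore L is not regular.

a^{p²+k}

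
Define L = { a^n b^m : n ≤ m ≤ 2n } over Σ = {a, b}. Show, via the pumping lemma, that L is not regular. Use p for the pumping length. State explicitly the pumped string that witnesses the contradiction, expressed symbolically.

a^{p+k} b^p

Suppose for contradiction that L is regular, and let p be the pumping length.
Take w = a^p b^p ∈ L (since p ≤ p ≤ 2p), with |w| = 2p ≥ p.
Write w = xyz as guaranteed by the lemma, with |xy| ≤ p and y is nonempty.
Because |xy| ≤ p and w begins with p copies of a, we have y = a^k with 1 ≤ k ≤ p.
Pump with i = 2: xy^2z = a^{p+k} b^p. Now n = p+k > p = m, so the condition n ≤ m fails. Thus xy^2z ∉ L.
This contradicts the pumping lemma, so L is not regular.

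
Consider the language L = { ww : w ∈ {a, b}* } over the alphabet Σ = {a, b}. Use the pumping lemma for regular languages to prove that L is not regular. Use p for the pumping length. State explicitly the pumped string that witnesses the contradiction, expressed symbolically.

a^{p+k} b^p a^p b^p

Suppose for contradiction that L is regular, and let p be the pumping length.
Take w = a^p b^p a^p b^p = uu where u = a^pb^p; then w ∈ L and |w| = 4p ≥ p.
Write w = xyz as guaranteed by the lemma, with |xy| ≤ p and |y| ≥ 1.
The first p characters of w are a's, so xy (and hence y) consists only of a's. Write y = a^k, 1 ≤ k ≤ p.
Pump with i = 2: xy^2z = a^{p+k} b^p a^p b^p, of length 4p+k. Suppose this equals vv. The string starts with a and ends with b, so v does too; thus the boundary between the two copies of v is a b→a transition. There is exactly one such transition, at position 2p+k, so |v| = 2p+k and |vv| = 4p+2k ≠ 4p+k since k ≥ 1. So xy^2z ∉ L.
Contradiction. Therefore L is not regular.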